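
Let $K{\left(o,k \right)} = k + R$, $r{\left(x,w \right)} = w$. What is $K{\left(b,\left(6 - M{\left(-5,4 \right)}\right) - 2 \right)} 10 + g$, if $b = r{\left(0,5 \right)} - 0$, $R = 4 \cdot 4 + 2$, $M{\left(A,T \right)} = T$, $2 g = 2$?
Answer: $181$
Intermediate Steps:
$g = 1$ ($g = \frac{1}{2} \cdot 2 = 1$)
$R = 18$ ($R = 16 + 2 = 18$)
$b = 5$ ($b = 5 - 0 = 5 + 0 = 5$)
$K{\left(o,k \right)} = 18 + k$ ($K{\left(o,k \right)} = k + 18 = 18 + k$)
$K{\left(b,\left(6 - M{\left(-5,4 \right)}\right) - 2 \right)} 10 + g = \left(18 + \left(\left(6 - 4\right) - 2\right)\right) 10 + 1 = \left(18 + \left(2 - 2\right)\right) 10 + 1 = \left(18 + 0\right) 10 + 1 = 18 \cdot 10 + 1 = 180 + 1 = 181$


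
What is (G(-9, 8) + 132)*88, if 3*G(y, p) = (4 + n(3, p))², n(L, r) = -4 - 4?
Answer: 36256/3 ≈ 12085.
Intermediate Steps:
n(L, r) = -8
G(y, p) = 16/3 (G(y, p) = (4 - 8)²/3 = (⅓)*(-4)² = (⅓)*16 = 16/3)
(G(-9, 8) + 132)*88 = (16/3 + 132)*88 = (412/3)*88 = 36256/3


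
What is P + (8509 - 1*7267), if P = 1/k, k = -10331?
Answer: 12831101/10331 ≈ 1242.0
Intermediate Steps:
P = -1/10331 (P = 1/(-10331) = -1/10331 ≈ -9.6796e-5)
P + (8509 - 1*7267) = -1/10331 + (8509 - 1*7267) = -1/10331 + (8509 - 7267) = -1/10331 + 1242 = 12831101/10331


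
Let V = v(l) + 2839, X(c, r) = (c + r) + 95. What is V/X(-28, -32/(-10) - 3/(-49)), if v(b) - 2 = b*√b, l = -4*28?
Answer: 232015/5738 - 54880*I*√7/8607 ≈ 40.435 - 16.87*I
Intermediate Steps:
l = -112
X(c, r) = 95 + c + r
v(b) = 2 + b^(3/2) (v(b) = 2 + b*√b = 2 + b^(3/2))
V = 2841 - 448*I*√7 (V = (2 + (-112)^(3/2)) + 2839 = (2 - 448*I*√7) + 2839 = 2841 - 448*I*√7 ≈ 2841.0 - 1185.3*I)
V/X(-28, -32/(-10) - 3/(-49)) = (2841 - 448*I*√7)/(95 - 28 + (-32/(-10) - 3/(-49))) = (2841 - 448*I*√7)/(95 - 28 + (-32*(-⅒) - 3*(-1/49))) = (2841 - 448*I*√7)/(95 - 28 + (16/5 + 3/49)) = (2841 - 448*I*√7)/(95 - 28 + 799/245) = (2841 - 448*I*√7)/(17214/245) = (2841 - 448*I*√7)*(245/17214) = 232015/5738 - 54880*I*√7/8607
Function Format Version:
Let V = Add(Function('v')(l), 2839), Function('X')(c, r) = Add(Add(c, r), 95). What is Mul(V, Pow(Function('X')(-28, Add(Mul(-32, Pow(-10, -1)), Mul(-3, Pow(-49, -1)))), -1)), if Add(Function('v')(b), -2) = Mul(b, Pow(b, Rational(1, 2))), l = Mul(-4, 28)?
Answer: Add(Rational(232015, 5738), Mul(Rational(-54880, 8607), I, Pow(7, Rational(1, 2)))) ≈ Add(40.435, Mul(-16.870, I))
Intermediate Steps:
l = -112
Function('X')(c, r) = Add(95, c, r)
Function('v')(b) = Add(2, Pow(b, Rational(3, 2))) (Function('v')(b) = Add(2, Mul(b, Pow(b, Rational(1, 2)))) = Add(2, Pow(b, Rational(3, 2))))
V = Add(2841, Mul(-448, I, Pow(7, Rational(1, 2)))) (V = Add(Add(2, Pow(-112, Rational(3, 2))), 2839) = Add(Add(2, Mul(-448, I, Pow(7, Rational(1, 2)))), 2839) = Add(2841, Mul(-448, I, Pow(7, Rational(1, 2)))) ≈ Add(2841.0, Mul(-1185.3, I)))
Mul(V, Pow(Function('X')(-28, Add(Mul(-32, Pow(-10, -1)), Mul(-3, Pow(-49, -1)))), -1)) = Mul(Add(2841, Mul(-448, I, Pow(7, Rational(1, 2)))), Pow(Add(95, -28, Add(Mul(-32, Pow(-10, -1)), Mul(-3, Pow(-49, -1)))), -1)) = Mul(Add(2841, Mul(-448, I, Pow(7, Rational(1, 2)))), Pow(Add(95, -28, Add(Mul(-32, Rational(-1, 10)), Mul(-3, Rational(-1, 49)))), -1)) = Mul(Add(2841, Mul(-448, I, Pow(7, Rational(1, 2)))), Pow(Add(95, -28, Add(Rational(16, 5), Rational(3, 49))), -1)) = Mul(Add(2841, Mul(-448, I, Pow(7, Rational(1, 2)))), Pow(Add(95, -28, Rational(799, 245)), -1)) = Mul(Add(2841, Mul(-448, I, Pow(7, Rational(1, 2)))), Pow(Rational(17214, 245), -1)) = Mul(Add(2841, Mul(-448, I, Pow(7, Rational(1, 2)))), Rational(245, 17214)) = Add(Rational(232015, 5738), Mul(Rational(-54880, 8607), I, Pow(7, Rational(1, 2))))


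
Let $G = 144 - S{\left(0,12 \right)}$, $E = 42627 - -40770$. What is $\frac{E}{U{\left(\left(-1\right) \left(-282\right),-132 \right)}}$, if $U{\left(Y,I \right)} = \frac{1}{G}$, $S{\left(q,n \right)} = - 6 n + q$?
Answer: $18013752$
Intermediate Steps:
$S{\left(q,n \right)} = q - 6 n$
$E = 83397$ ($E = 42627 + 40770 = 83397$)
$G = 216$ ($G = 144 - \left(0 - 72\right) = 144 - -72 = 144 + 72 = 216$)
$U{\left(Y,I \right)} = \frac{1}{216}$
$\frac{E}{U{\left(\left(-1\right) \left(-282\right),-132 \right)}} = 83397 \frac{1}{\frac{1}{216}} = 83397 \cdot 216 = 18013752$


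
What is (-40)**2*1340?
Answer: 2144000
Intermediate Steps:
(-40)**2*1340 = 1600*1340 = 2144000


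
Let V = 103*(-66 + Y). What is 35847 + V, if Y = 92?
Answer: 38525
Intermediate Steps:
V = 2678 (V = 103*(-66 + 92) = 103*26 = 2678)
35847 + V = 35847 + 2678 = 38525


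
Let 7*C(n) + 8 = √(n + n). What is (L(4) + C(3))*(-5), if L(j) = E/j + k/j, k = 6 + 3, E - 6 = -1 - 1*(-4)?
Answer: -235/14 - 5*√6/7 ≈ -18.535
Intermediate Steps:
E = 9 (E = 6 + (-1 - 1*(-4)) = 6 + (-1 + 4) = 6 + 3 = 9)
k = 9
L(j) = 18/j (L(j) = 9/j + 9/j = 18/j)
C(n) = -8/7 + √2*√n/7 (C(n) = -8/7 + √(n + n)/7 = -8/7 + √(2*n)/7 = -8/7 + (√2*√n)/7 = -8/7 + √2*√n/7)
(L(4) + C(3))*(-5) = (18/4 + (-8/7 + √2*√3/7))*(-5) = (18*(¼) + (-8/7 + √6/7))*(-5) = (9/2 + (-8/7 + √6/7))*(-5) = (47/14 + √6/7)*(-5) = -235/14 - 5*√6/7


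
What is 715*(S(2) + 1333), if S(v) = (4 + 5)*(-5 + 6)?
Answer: 959530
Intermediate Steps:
S(v) = 9 (S(v) = 9*1 = 9)
715*(S(2) + 1333) = 715*(9 + 1333) = 715*1342 = 959530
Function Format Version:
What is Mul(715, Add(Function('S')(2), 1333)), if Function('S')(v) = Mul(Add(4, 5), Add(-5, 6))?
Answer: 959530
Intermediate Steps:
Function('S')(v) = 9 (Function('S')(v) = Mul(9, 1) = 9)
Mul(715, Add(Function('S')(2), 1333)) = Mul(715, Add(9, 1333)) = Mul(715, 1342) = 959530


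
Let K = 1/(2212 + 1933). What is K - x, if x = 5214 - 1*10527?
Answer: 22022386/4145 ≈ 5313.0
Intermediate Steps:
x = -5313 (x = 5214 - 10527 = -5313)
K = 1/4145 ≈ 0.00024125
K - x = 1/4145 - 1*(-5313) = 1/4145 + 5313 = 22022386/4145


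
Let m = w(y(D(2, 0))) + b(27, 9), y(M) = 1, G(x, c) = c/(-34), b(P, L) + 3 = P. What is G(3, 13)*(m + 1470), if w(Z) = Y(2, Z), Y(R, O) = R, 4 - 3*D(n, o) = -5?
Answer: -572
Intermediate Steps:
b(P, L) = -3 + P
G(x, c) = -c/34 (G(x, c) = c*(-1/34) = -c/34)
D(n, o) = 3 (D(n, o) = 4/3 - ⅓*(-5) = 4/3 + 5/3 = 3)
w(Z) = 2
m = 26 (m = 2 + (-3 + 27) = 2 + 24 = 26)
G(3, 13)*(m + 1470) = (-1/34*13)*(26 + 1470) = -13/34*1496 = -572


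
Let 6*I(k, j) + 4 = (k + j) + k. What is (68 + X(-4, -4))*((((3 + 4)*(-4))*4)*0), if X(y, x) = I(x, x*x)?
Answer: 0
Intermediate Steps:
I(k, j) = -2/3 + k/3 + j/6 (I(k, j) = -2/3 + ((k + j) + k)/6 = -2/3 + ((j + k) + k)/6 = -2/3 + (j + 2*k)/6 = -2/3 + (k/3 + j/6) = -2/3 + k/3 + j/6)
X(y, x) = -2/3 + x/3 + x**2/6 (X(y, x) = -2/3 + x/3 + (x*x)/6 = -2/3 + x/3 + x**2/6)
(68 + X(-4, -4))*((((3 + 4)*(-4))*4)*0) = (68 + (-2/3 + (1/3)*(-4) + (1/6)*(-4)**2))*((((3 + 4)*(-4))*4)*0) = (68 + (-2/3 - 4/3 + (1/6)*16))*(((7*(-4))*4)*0) = (68 + (-2/3 - 4/3 + 8/3))*(-28*4*0) = (68 + 2/3)*(-112*0) = (206/3)*0 = 0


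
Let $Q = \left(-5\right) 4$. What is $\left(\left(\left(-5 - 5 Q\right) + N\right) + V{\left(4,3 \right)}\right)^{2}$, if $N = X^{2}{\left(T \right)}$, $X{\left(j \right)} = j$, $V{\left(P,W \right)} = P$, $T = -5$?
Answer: $15376$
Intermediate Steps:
$Q = -20$
$N = 25$ ($N = \left(-5\right)^{2} = 25$)
$\left(\left(\left(-5 - 5 Q\right) + N\right) + V{\left(4,3 \right)}\right)^{2} = \left(\left(\left(-5 - -100\right) + 25\right) + 4\right)^{2} = \left(\left(\left(-5 + 100\right) + 25\right) + 4\right)^{2} = \left(\left(95 + 25\right) + 4\right)^{2} = \left(120 + 4\right)^{2} = 124^{2} = 15376$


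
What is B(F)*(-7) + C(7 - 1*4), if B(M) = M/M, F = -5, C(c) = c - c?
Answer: -7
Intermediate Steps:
C(c) = 0
B(M) = 1
B(F)*(-7) + C(7 - 1*4) = 1*(-7) + 0 = -7 + 0 = -7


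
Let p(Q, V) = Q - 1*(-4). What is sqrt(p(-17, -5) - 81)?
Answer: I*sqrt(94) ≈ 9.6954*I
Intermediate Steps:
p(Q, V) = 4 + Q (p(Q, V) = Q + 4 = 4 + Q)
sqrt(p(-17, -5) - 81) = sqrt((4 - 17) - 81) = sqrt(-13 - 81) = sqrt(-94) = I*sqrt(94)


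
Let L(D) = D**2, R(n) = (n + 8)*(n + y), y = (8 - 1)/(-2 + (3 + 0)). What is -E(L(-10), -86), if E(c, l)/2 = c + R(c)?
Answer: -23312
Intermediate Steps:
y = 7 (y = 7/(-2 + 3) = 7/1 = 7*1 = 7)
R(n) = (7 + n)*(8 + n) (R(n) = (n + 8)*(n + 7) = (8 + n)*(7 + n) = (7 + n)*(8 + n))
E(c, l) = 112 + 2*c**2 + 32*c (E(c, l) = 2*(c + (56 + c**2 + 15*c)) = 2*(56 + c**2 + 16*c) = 112 + 2*c**2 + 32*c)
-E(L(-10), -86) = -(112 + 2*((-10)**2)**2 + 32*(-10)**2) = -(112 + 2*100**2 + 32*100) = -(112 + 2*10000 + 3200) = -(112 + 20000 + 3200) = -1*23312 = -23312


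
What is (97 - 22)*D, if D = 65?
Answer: 4875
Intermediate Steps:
(97 - 22)*D = (97 - 22)*65 = 75*65 = 4875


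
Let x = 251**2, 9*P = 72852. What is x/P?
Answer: 189003/24284 ≈ 7.7830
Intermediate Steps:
P = 24284/3 (P = (1/9)*72852 = 24284/3 ≈ 8094.7)
x = 63001
x/P = 63001/(24284/3) = 63001*(3/24284) = 189003/24284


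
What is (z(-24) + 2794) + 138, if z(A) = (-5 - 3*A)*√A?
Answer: 2932 + 134*I*√6 ≈ 2932.0 + 328.23*I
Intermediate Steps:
z(A) = √A*(-5 - 3*A)
(z(-24) + 2794) + 138 = (√(-24)*(-5 - 3*(-24)) + 2794) + 138 = ((2*I*√6)*(-5 + 72) + 2794) + 138 = ((2*I*√6)*67 + 2794) + 138 = (134*I*√6 + 2794) + 138 = (2794 + 134*I*√6) + 138 = 2932 + 134*I*√6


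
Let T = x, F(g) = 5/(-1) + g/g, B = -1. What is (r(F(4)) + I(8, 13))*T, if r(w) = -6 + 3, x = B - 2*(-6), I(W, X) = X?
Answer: 110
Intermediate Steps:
F(g) = -4 (F(g) = 5*(-1) + 1 = -5 + 1 = -4)
x = 11 (x = -1 - 2*(-6) = -1 + 12 = 11)
T = 11
r(w) = -3
(r(F(4)) + I(8, 13))*T = (-3 + 13)*11 = 10*11 = 110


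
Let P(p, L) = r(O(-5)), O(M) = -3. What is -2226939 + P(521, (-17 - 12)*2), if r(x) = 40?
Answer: -2226899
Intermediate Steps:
P(p, L) = 40
-2226939 + P(521, (-17 - 12)*2) = -2226939 + 40 = -2226899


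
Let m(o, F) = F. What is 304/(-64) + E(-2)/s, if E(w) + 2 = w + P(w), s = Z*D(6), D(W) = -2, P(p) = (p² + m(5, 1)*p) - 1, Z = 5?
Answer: -89/20 ≈ -4.4500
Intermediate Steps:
P(p) = -1 + p + p² (P(p) = (p² + 1*p) - 1 = (p² + p) - 1 = (p + p²) - 1 = -1 + p + p²)
s = -10 (s = 5*(-2) = -10)
E(w) = -3 + w² + 2*w (E(w) = -2 + (w + (-1 + w + w²)) = -2 + (-1 + w² + 2*w) = -3 + w² + 2*w)
304/(-64) + E(-2)/s = 304/(-64) + (-3 + (-2)² + 2*(-2))/(-10) = 304*(-1/64) + (-3 + 4 - 4)*(-⅒) = -19/4 - 3*(-⅒) = -19/4 + 3/10 = -89/20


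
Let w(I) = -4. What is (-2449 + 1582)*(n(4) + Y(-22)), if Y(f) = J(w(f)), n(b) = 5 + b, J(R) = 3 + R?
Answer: -6936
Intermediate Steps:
Y(f) = -1 (Y(f) = 3 - 4 = -1)
(-2449 + 1582)*(n(4) + Y(-22)) = (-2449 + 1582)*((5 + 4) - 1) = -867*(9 - 1) = -867*8 = -6936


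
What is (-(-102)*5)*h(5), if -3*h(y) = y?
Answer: -850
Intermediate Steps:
h(y) = -y/3
(-(-102)*5)*h(5) = (-(-102)*5)*(-1/3*5) = -34*(-15)*(-5/3) = 510*(-5/3) = -850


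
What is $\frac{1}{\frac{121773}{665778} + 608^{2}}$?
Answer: $\frac{221926}{82038093455} \approx 2.7052 \cdot 10^{-6}$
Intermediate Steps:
$\frac{1}{\frac{121773}{665778} + 608^{2}} = \frac{1}{121773 \cdot \frac{1}{665778} + 369664} = \frac{1}{\frac{40591}{221926} + 369664} = \frac{1}{\frac{82038093455}{221926}} = \frac{221926}{82038093455}$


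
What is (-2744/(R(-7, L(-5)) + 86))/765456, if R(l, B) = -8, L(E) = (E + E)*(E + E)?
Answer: -343/7463196 ≈ -4.5959e-5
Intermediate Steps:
L(E) = 4*E² (L(E) = (2*E)*(2*E) = 4*E²)
(-2744/(R(-7, L(-5)) + 86))/765456 = (-2744/(-8 + 86))/765456 = (-2744/78)*(1/765456) = ((1/78)*(-2744))*(1/765456) = -1372/39*1/765456 = -343/7463196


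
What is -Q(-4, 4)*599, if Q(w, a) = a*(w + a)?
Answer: 0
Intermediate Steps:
Q(w, a) = a*(a + w)
-Q(-4, 4)*599 = -4*(4 - 4)*599 = -4*0*599 = -1*0*599 = 0*599 = 0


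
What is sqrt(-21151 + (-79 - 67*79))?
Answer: 3*I*sqrt(2947) ≈ 162.86*I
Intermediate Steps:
sqrt(-21151 + (-79 - 67*79)) = sqrt(-21151 + (-79 - 5293)) = sqrt(-21151 - 5372) = sqrt(-26523) = 3*I*sqrt(2947)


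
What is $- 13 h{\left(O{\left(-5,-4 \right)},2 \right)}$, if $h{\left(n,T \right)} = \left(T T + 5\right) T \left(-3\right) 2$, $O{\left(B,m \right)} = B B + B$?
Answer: $1404$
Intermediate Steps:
$O{\left(B,m \right)} = B + B^{2}$ ($O{\left(B,m \right)} = B^{2} + B = B + B^{2}$)
$h{\left(n,T \right)} = - 6 T \left(5 + T^{2}\right)$ ($h{\left(n,T \right)} = \left(T^{2} + 5\right) T \left(-3\right) 2 = \left(5 + T^{2}\right) T \left(-3\right) 2 = T \left(5 + T^{2}\right) \left(-3\right) 2 = - 3 T \left(5 + T^{2}\right) 2 = - 6 T \left(5 + T^{2}\right)$)
$- 13 h{\left(O{\left(-5,-4 \right)},2 \right)} = - 13 \left(\left(-6\right) 2 \left(5 + 2^{2}\right)\right) = - 13 \left(\left(-6\right) 2 \left(5 + 4\right)\right) = - 13 \left(\left(-6\right) 2 \cdot 9\right) = \left(-13\right) \left(-108\right) = 1404$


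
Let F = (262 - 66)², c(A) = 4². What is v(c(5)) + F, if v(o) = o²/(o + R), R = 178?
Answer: 3726480/97 ≈ 38417.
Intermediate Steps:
c(A) = 16
v(o) = o²/(178 + o) (v(o) = o²/(o + 178) = o²/(178 + o))
F = 38416 (F = 196² = 38416)
v(c(5)) + F = 16²/(178 + 16) + 38416 = 256/194 + 38416 = 256*(1/194) + 38416 = 128/97 + 38416 = 3726480/97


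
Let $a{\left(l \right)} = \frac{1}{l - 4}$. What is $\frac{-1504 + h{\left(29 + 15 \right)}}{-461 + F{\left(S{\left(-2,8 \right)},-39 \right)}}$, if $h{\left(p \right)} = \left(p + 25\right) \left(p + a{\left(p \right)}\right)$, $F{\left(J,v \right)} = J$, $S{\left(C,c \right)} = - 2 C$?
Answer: $- \frac{61349}{18280} \approx -3.3561$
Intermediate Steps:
$a{\left(l \right)} = \frac{1}{-4 + l}$
$h{\left(p \right)} = \left(25 + p\right) \left(p + \frac{1}{-4 + p}\right)$ ($h{\left(p \right)} = \left(p + 25\right) \left(p + \frac{1}{-4 + p}\right) = \left(25 + p\right) \left(p + \frac{1}{-4 + p}\right)$)
$\frac{-1504 + h{\left(29 + 15 \right)}}{-461 + F{\left(S{\left(-2,8 \right)},-39 \right)}} = \frac{-1504 + \frac{25 + \left(29 + 15\right) + \left(29 + 15\right) \left(-4 + \left(29 + 15\right)\right) \left(25 + \left(29 + 15\right)\right)}{-4 + \left(29 + 15\right)}}{-461 - -4} = \frac{-1504 + \frac{25 + 44 + 44 \left(-4 + 44\right) \left(25 + 44\right)}{-4 + 44}}{-461 + 4} = \frac{-1504 + \frac{25 + 44 + 44 \cdot 40 \cdot 69}{40}}{-457} = \left(-1504 + \frac{25 + 44 + 121440}{40}\right) \left(- \frac{1}{457}\right) = \left(-1504 + \frac{1}{40} \cdot 121509\right) \left(- \frac{1}{457}\right) = \left(-1504 + \frac{121509}{40}\right) \left(- \frac{1}{457}\right) = \frac{61349}{40} \left(- \frac{1}{457}\right) = - \frac{61349}{18280}$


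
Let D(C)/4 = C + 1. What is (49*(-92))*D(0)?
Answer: -18032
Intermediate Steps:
D(C) = 4 + 4*C (D(C) = 4*(C + 1) = 4*(1 + C) = 4 + 4*C)
(49*(-92))*D(0) = (49*(-92))*(4 + 4*0) = -4508*(4 + 0) = -4508*4 = -18032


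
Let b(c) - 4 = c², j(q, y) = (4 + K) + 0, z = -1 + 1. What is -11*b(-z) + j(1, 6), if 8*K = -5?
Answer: -325/8 ≈ -40.625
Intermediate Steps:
z = 0
K = -5/8 (K = (⅛)*(-5) = -5/8 ≈ -0.62500)
j(q, y) = 27/8 (j(q, y) = (4 - 5/8) + 0 = 27/8 + 0 = 27/8)
b(c) = 4 + c²
-11*b(-z) + j(1, 6) = -11*(4 + (-1*0)²) + 27/8 = -11*(4 + 0²) + 27/8 = -11*(4 + 0) + 27/8 = -11*4 + 27/8 = -44 + 27/8 = -325/8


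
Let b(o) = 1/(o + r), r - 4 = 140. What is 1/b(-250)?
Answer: -106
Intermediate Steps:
r = 144 (r = 4 + 140 = 144)
b(o) = 1/(144 + o) (b(o) = 1/(o + 144) = 1/(144 + o))
1/b(-250) = 1/(1/(144 - 250)) = 1/(1/(-106)) = 1/(-1/106) = -106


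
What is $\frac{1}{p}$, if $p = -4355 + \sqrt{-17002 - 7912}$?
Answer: $- \frac{4355}{18990939} - \frac{i \sqrt{24914}}{18990939} \approx -0.00022932 - 8.3114 \cdot 10^{-6} i$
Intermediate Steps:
$p = -4355 + i \sqrt{24914}$ ($p = -4355 + \sqrt{-24914} = -4355 + i \sqrt{24914} \approx -4355.0 + 157.84 i$)
$\frac{1}{p} = \frac{1}{-4355 + i \sqrt{24914}}$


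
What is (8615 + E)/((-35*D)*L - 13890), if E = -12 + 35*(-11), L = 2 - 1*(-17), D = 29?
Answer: -8218/33175 ≈ -0.24772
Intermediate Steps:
L = 19 (L = 2 + 17 = 19)
E = -397 (E = -12 - 385 = -397)
(8615 + E)/((-35*D)*L - 13890) = (8615 - 397)/(-35*29*19 - 13890) = 8218/(-1015*19 - 13890) = 8218/(-19285 - 13890) = 8218/(-33175) = 8218*(-1/33175) = -8218/33175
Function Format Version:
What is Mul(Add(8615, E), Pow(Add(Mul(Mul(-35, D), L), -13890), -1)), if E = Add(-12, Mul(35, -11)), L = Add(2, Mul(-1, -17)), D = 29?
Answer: Rational(-8218, 33175) ≈ -0.24772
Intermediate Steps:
L = 19 (L = Add(2, 17) = 19)
E = -397 (E = Add(-12, -385) = -397)
Mul(Add(8615, E), Pow(Add(Mul(Mul(-35, D), L), -13890), -1)) = Mul(Add(8615, -397), Pow(Add(Mul(Mul(-35, 29), 19), -13890), -1)) = Mul(8218, Pow(Add(Mul(-1015, 19), -13890), -1)) = Mul(8218, Pow(Add(-19285, -13890), -1)) = Mul(8218, Pow(-33175, -1)) = Mul(8218, Rational(-1, 33175)) = Rational(-8218, 33175)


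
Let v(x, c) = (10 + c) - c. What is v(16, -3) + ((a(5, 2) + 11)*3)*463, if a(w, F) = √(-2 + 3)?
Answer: 16678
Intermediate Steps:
a(w, F) = 1 (a(w, F) = √1 = 1)
v(x, c) = 10
v(16, -3) + ((a(5, 2) + 11)*3)*463 = 10 + ((1 + 11)*3)*463 = 10 + (12*3)*463 = 10 + 36*463 = 10 + 16668 = 16678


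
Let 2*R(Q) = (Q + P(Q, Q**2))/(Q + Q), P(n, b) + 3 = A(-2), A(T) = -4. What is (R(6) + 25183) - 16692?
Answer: 203783/24 ≈ 8491.0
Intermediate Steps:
P(n, b) = -7 (P(n, b) = -3 - 4 = -7)
R(Q) = (-7 + Q)/(4*Q) (R(Q) = ((Q - 7)/(Q + Q))/2 = ((-7 + Q)/((2*Q)))/2 = ((-7 + Q)*(1/(2*Q)))/2 = ((-7 + Q)/(2*Q))/2 = (-7 + Q)/(4*Q))
(R(6) + 25183) - 16692 = ((1/4)*(-7 + 6)/6 + 25183) - 16692 = ((1/4)*(1/6)*(-1) + 25183) - 16692 = (-1/24 + 25183) - 16692 = 604391/24 - 16692 = 203783/24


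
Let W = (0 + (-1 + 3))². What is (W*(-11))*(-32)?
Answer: 1408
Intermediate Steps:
W = 4 (W = (0 + 2)² = 2² = 4)
(W*(-11))*(-32) = (4*(-11))*(-32) = -44*(-32) = 1408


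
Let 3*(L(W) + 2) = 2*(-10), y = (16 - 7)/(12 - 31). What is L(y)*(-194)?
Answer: 5044/3 ≈ 1681.3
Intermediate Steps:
y = -9/19 (y = 9/(-19) = 9*(-1/19) = -9/19 ≈ -0.47368)
L(W) = -26/3 (L(W) = -2 + (2*(-10))/3 = -2 + (⅓)*(-20) = -2 - 20/3 = -26/3)
L(y)*(-194) = -26/3*(-194) = 5044/3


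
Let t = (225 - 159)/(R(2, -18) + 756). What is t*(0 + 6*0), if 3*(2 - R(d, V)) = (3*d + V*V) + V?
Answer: 0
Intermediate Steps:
R(d, V) = 2 - d - V/3 - V**2/3 (R(d, V) = 2 - ((3*d + V*V) + V)/3 = 2 - ((3*d + V**2) + V)/3 = 2 - ((V**2 + 3*d) + V)/3 = 2 - (V + V**2 + 3*d)/3 = 2 + (-d - V/3 - V**2/3) = 2 - d - V/3 - V**2/3)
t = 11/109 (t = (225 - 159)/((2 - 1*2 - 1/3*(-18) - 1/3*(-18)**2) + 756) = 66/((2 - 2 + 6 - 1/3*324) + 756) = 66/((2 - 2 + 6 - 108) + 756) = 66/(-102 + 756) = 66/654 = 66*(1/654) = 11/109 ≈ 0.10092)
t*(0 + 6*0) = 11*(0 + 6*0)/109 = 11*(0 + 0)/109 = (11/109)*0 = 0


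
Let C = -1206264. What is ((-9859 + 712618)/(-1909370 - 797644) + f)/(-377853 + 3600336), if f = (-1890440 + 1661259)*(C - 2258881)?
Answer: 716587568556686557/2907768865254 ≈ 2.4644e+5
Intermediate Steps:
f = 794145396245 (f = (-1890440 + 1661259)*(-1206264 - 2258881) = -229181*(-3465145) = 794145396245)
((-9859 + 712618)/(-1909370 - 797644) + f)/(-377853 + 3600336) = ((-9859 + 712618)/(-1909370 - 797644) + 794145396245)/(-377853 + 3600336) = (702759/(-2707014) + 794145396245)/3222483 = (702759*(-1/2707014) + 794145396245)*(1/3222483) = (-234253/902338 + 794145396245)*(1/3222483) = (716587568556686557/902338)*(1/3222483) = 716587568556686557/2907768865254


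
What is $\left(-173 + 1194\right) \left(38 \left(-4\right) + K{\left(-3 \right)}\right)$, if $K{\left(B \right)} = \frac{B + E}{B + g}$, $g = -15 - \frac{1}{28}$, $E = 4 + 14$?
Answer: $- \frac{15760156}{101} \approx -1.5604 \cdot 10^{5}$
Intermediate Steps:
$E = 18$
$g = - \frac{421}{28}$ ($g = -15 - \frac{1}{28} = - \frac{421}{28} \approx -15.036$)
$K{\left(B \right)} = \frac{18 + B}{- \frac{421}{28} + B}$ ($K{\left(B \right)} = \frac{B + 18}{B - \frac{421}{28}} = \frac{18 + B}{- \frac{421}{28} + B}$)
$\left(-173 + 1194\right) \left(38 \left(-4\right) + K{\left(-3 \right)}\right) = \left(-173 + 1194\right) \left(38 \left(-4\right) + \frac{28 \left(18 - 3\right)}{-421 + 28 \left(-3\right)}\right) = 1021 \left(-152 + 28 \frac{1}{-421 - 84} \cdot 15\right) = 1021 \left(-152 + 28 \frac{1}{-505} \cdot 15\right) = 1021 \left(-152 + 28 \left(- \frac{1}{505}\right) 15\right) = 1021 \left(-152 - \frac{84}{101}\right) = 1021 \left(- \frac{15436}{101}\right) = - \frac{15760156}{101}$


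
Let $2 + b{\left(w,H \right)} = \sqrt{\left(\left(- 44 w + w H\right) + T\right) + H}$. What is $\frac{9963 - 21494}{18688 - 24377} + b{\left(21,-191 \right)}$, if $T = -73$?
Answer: $\frac{153}{5689} + i \sqrt{5199} \approx 0.026894 + 72.104 i$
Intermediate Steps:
$b{\left(w,H \right)} = -2 + \sqrt{-73 + H - 44 w + H w}$ ($b{\left(w,H \right)} = -2 + \sqrt{\left(\left(- 44 w + w H\right) - 73\right) + H} = -2 + \sqrt{\left(\left(- 44 w + H w\right) - 73\right) + H} = -2 + \sqrt{\left(-73 - 44 w + H w\right) + H} = -2 + \sqrt{-73 + H - 44 w + H w}$)
$\frac{9963 - 21494}{18688 - 24377} + b{\left(21,-191 \right)} = \frac{9963 - 21494}{18688 - 24377} - \left(2 - \sqrt{-73 - 191 - 924 - 4011}\right) = - \frac{11531}{-5689} - \left(2 - \sqrt{-73 - 191 - 924 - 4011}\right) = \left(-11531\right) \left(- \frac{1}{5689}\right) - \left(2 - \sqrt{-5199}\right) = \frac{11531}{5689} - \left(2 - i \sqrt{5199}\right) = \frac{153}{5689} + i \sqrt{5199}$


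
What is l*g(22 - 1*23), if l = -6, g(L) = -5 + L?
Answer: 36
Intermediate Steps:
l*g(22 - 1*23) = -6*(-5 + (22 - 1*23)) = -6*(-5 + (22 - 23)) = -6*(-5 - 1) = -6*(-6) = 36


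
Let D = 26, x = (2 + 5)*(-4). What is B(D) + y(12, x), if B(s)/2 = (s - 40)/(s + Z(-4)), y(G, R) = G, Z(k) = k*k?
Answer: 34/3 ≈ 11.333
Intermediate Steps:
Z(k) = k²
x = -28 (x = 7*(-4) = -28)
B(s) = 2*(-40 + s)/(16 + s) (B(s) = 2*((s - 40)/(s + (-4)²)) = 2*((-40 + s)/(s + 16)) = 2*((-40 + s)/(16 + s)) = 2*(-40 + s)/(16 + s))
B(D) + y(12, x) = 2*(-40 + 26)/(16 + 26) + 12 = 2*(-14)/42 + 12 = 2*(1/42)*(-14) + 12 = -⅔ + 12 = 34/3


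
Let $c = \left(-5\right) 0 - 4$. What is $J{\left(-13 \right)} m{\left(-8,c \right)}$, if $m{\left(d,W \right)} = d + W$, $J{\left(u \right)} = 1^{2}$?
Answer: $-12$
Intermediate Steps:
$c = -4$ ($c = 0 - 4 = -4$)
$J{\left(u \right)} = 1$
$m{\left(d,W \right)} = W + d$
$J{\left(-13 \right)} m{\left(-8,c \right)} = 1 \left(-4 - 8\right) = 1 \left(-12\right) = -12$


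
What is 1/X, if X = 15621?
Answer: 1/15621 ≈ 6.4016e-5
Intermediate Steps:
1/X = 1/15621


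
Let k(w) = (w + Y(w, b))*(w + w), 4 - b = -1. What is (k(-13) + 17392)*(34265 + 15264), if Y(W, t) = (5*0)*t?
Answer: 878149170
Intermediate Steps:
b = 5 (b = 4 - 1*(-1) = 4 + 1 = 5)
Y(W, t) = 0 (Y(W, t) = 0*t = 0)
k(w) = 2*w² (k(w) = (w + 0)*(w + w) = w*(2*w) = 2*w²)
(k(-13) + 17392)*(34265 + 15264) = (2*(-13)² + 17392)*(34265 + 15264) = (2*169 + 17392)*49529 = (338 + 17392)*49529 = 17730*49529 = 878149170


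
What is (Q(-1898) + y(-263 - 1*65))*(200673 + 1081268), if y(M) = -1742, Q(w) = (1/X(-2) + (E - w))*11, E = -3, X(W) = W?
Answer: 48963736495/2 ≈ 2.4482e+10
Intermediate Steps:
Q(w) = -77/2 - 11*w (Q(w) = (1/(-2) + (-3 - w))*11 = (-½ + (-3 - w))*11 = (-7/2 - w)*11 = -77/2 - 11*w)
(Q(-1898) + y(-263 - 1*65))*(200673 + 1081268) = ((-77/2 - 11*(-1898)) - 1742)*(200673 + 1081268) = ((-77/2 + 20878) - 1742)*1281941 = (41679/2 - 1742)*1281941 = (38195/2)*1281941 = 48963736495/2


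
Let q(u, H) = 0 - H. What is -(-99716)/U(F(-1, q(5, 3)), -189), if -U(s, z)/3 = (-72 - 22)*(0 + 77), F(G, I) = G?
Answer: 49858/10857 ≈ 4.5922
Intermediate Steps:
q(u, H) = -H
U(s, z) = 21714 (U(s, z) = -3*(-72 - 22)*(0 + 77) = -(-282)*77 = -3*(-7238) = 21714)
-(-99716)/U(F(-1, q(5, 3)), -189) = -(-99716)/21714 = -1*(-49858/10857) = 49858/10857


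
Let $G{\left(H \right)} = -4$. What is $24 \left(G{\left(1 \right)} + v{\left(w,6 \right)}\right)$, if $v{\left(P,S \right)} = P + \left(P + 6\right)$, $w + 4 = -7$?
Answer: $-480$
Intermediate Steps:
$w = -11$ ($w = -4 - 7 = -11$)
$v{\left(P,S \right)} = 6 + 2 P$ ($v{\left(P,S \right)} = P + \left(6 + P\right) = 6 + 2 P$)
$24 \left(G{\left(1 \right)} + v{\left(w,6 \right)}\right) = 24 \left(-4 + \left(6 + 2 \left(-11\right)\right)\right) = 24 \left(-4 + \left(6 - 22\right)\right) = 24 \left(-4 - 16\right) = 24 \left(-20\right) = -480$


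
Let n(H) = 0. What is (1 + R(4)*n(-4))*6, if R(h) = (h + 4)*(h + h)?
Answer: 6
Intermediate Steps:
R(h) = 2*h*(4 + h) (R(h) = (4 + h)*(2*h) = 2*h*(4 + h))
(1 + R(4)*n(-4))*6 = (1 + (2*4*(4 + 4))*0)*6 = (1 + (2*4*8)*0)*6 = (1 + 64*0)*6 = (1 + 0)*6 = 1*6 = 6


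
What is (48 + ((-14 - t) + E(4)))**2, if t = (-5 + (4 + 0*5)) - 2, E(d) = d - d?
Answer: 1369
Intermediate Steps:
E(d) = 0
t = -3 (t = (-5 + (4 + 0)) - 2 = (-5 + 4) - 2 = -1 - 2 = -3)
(48 + ((-14 - t) + E(4)))**2 = (48 + ((-14 - 1*(-3)) + 0))**2 = (48 + ((-14 + 3) + 0))**2 = (48 + (-11 + 0))**2 = (48 - 11)**2 = 37**2 = 1369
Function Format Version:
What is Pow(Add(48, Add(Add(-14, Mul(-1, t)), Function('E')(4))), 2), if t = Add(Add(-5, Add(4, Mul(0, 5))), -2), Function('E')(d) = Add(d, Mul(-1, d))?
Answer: 1369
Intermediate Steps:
Function('E')(d) = 0
t = -3 (t = Add(Add(-5, Add(4, 0)), -2) = Add(Add(-5, 4), -2) = Add(-1, -2) = -3)
Pow(Add(48, Add(Add(-14, Mul(-1, t)), Function('E')(4))), 2) = Pow(Add(48, Add(Add(-14, Mul(-1, -3)), 0)), 2) = Pow(Add(48, Add(Add(-14, 3), 0)), 2) = Pow(Add(48, Add(-11, 0)), 2) = Pow(Add(48, -11), 2) = Pow(37, 2) = 1369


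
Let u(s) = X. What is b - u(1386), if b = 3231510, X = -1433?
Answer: 3232943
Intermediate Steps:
u(s) = -1433
b - u(1386) = 3231510 - 1*(-1433) = 3231510 + 1433 = 3232943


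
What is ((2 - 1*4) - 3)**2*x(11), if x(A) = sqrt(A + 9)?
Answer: 50*sqrt(5) ≈ 111.80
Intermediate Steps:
x(A) = sqrt(9 + A)
((2 - 1*4) - 3)**2*x(11) = ((2 - 1*4) - 3)**2*sqrt(9 + 11) = ((2 - 4) - 3)**2*sqrt(20) = (-2 - 3)**2*(2*sqrt(5)) = (-5)**2*(2*sqrt(5)) = 25*(2*sqrt(5)) = 50*sqrt(5)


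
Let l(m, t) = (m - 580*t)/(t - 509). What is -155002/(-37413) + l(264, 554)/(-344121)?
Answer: 268031846002/64372994865 ≈ 4.1637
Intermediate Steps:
l(m, t) = (m - 580*t)/(-509 + t)
-155002/(-37413) + l(264, 554)/(-344121) = -155002/(-37413) + ((264 - 580*554)/(-509 + 554))/(-344121) = -155002*(-1/37413) + ((264 - 321320)/45)*(-1/344121) = 155002/37413 + ((1/45)*(-321056))*(-1/344121) = 155002/37413 - 321056/45*(-1/344121) = 155002/37413 + 321056/15485445 = 268031846002/64372994865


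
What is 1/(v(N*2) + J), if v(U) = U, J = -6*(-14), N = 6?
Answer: 1/96 ≈ 0.010417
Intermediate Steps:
J = 84
1/(v(N*2) + J) = 1/(6*2 + 84) = 1/(12 + 84) = 1/96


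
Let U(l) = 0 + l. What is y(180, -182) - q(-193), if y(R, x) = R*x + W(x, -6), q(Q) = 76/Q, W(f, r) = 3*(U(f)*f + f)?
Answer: 12750814/193 ≈ 66066.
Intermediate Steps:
U(l) = l
W(f, r) = 3*f + 3*f**2 (W(f, r) = 3*(f*f + f) = 3*(f**2 + f) = 3*(f + f**2) = 3*f + 3*f**2)
y(R, x) = R*x + 3*x*(1 + x)
y(180, -182) - q(-193) = -182*(3 + 180 + 3*(-182)) - 76/(-193) = -182*(3 + 180 - 546) - 76*(-1)/193 = -182*(-363) - 1*(-76/193) = 66066 + 76/193 = 12750814/193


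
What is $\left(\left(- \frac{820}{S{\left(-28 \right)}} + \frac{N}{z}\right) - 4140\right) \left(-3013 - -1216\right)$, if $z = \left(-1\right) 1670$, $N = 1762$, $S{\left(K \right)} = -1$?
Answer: $\frac{4983226557}{835} \approx 5.9679 \cdot 10^{6}$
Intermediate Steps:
$z = -1670$
$\left(\left(- \frac{820}{S{\left(-28 \right)}} + \frac{N}{z}\right) - 4140\right) \left(-3013 - -1216\right) = \left(\left(- \frac{820}{-1} + \frac{1762}{-1670}\right) - 4140\right) \left(-3013 - -1216\right) = \left(\left(\left(-820\right) \left(-1\right) + 1762 \left(- \frac{1}{1670}\right)\right) - 4140\right) \left(-3013 + 1216\right) = \left(\left(820 - \frac{881}{835}\right) - 4140\right) \left(-1797\right) = \left(\frac{683819}{835} - 4140\right) \left(-1797\right) = \left(- \frac{2773081}{835}\right) \left(-1797\right) = \frac{4983226557}{835}$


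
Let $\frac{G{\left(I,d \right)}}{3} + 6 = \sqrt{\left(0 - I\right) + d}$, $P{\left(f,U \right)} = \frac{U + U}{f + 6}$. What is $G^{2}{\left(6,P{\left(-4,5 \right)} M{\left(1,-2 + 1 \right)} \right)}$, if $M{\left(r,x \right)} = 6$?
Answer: $540 - 216 \sqrt{6} \approx 10.91$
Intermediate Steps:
$P{\left(f,U \right)} = \frac{2 U}{6 + f}$
$G{\left(I,d \right)} = -18 + 3 \sqrt{d - I}$ ($G{\left(I,d \right)} = -18 + 3 \sqrt{\left(0 - I\right) + d} = -18 + 3 \sqrt{- I + d} = -18 + 3 \sqrt{d - I}$)
$G^{2}{\left(6,P{\left(-4,5 \right)} M{\left(1,-2 + 1 \right)} \right)} = \left(-18 + 3 \sqrt{2 \cdot 5 \frac{1}{6 - 4} \cdot 6 - 6}\right)^{2} = \left(-18 + 3 \sqrt{2 \cdot 5 \cdot \frac{1}{2} \cdot 6 - 6}\right)^{2} = \left(-18 + 3 \sqrt{5 \cdot 6 - 6}\right)^{2} = \left(-18 + 3 \sqrt{30 - 6}\right)^{2} = \left(-18 + 3 \sqrt{24}\right)^{2} = \left(-18 + 3 \cdot 2 \sqrt{6}\right)^{2} = \left(-18 + 6 \sqrt{6}\right)^{2}$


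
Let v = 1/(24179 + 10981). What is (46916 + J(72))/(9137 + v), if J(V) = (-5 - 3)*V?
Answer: 1629314400/321256921 ≈ 5.0717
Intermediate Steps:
J(V) = -8*V
v = 1/35160 ≈ 2.8441e-5
(46916 + J(72))/(9137 + v) = (46916 - 8*72)/(9137 + 1/35160) = (46916 - 576)/(321256921/35160) = 46340*(35160/321256921) = 1629314400/321256921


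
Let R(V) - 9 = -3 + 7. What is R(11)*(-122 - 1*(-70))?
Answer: -676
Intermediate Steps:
R(V) = 13 (R(V) = 9 + (-3 + 7) = 9 + 4 = 13)
R(11)*(-122 - 1*(-70)) = 13*(-122 - 1*(-70)) = 13*(-122 + 70) = 13*(-52) = -676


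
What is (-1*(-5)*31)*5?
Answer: 775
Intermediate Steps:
(-1*(-5)*31)*5 = (5*31)*5 = 155*5 = 775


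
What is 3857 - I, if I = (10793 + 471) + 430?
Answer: -7837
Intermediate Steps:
I = 11694 (I = 11264 + 430 = 11694)
3857 - I = 3857 - 1*11694 = 3857 - 11694 = -7837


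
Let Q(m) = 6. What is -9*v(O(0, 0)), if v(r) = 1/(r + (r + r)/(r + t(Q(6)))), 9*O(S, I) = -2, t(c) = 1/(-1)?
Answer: -891/14 ≈ -63.643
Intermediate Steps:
t(c) = -1
O(S, I) = -2/9 (O(S, I) = (⅑)*(-2) = -2/9)
v(r) = 1/(r + 2*r/(-1 + r)) (v(r) = 1/(r + (r + r)/(r - 1)) = 1/(r + (2*r)/(-1 + r)) = 1/(r + 2*r/(-1 + r)))
-9*v(O(0, 0)) = -9*(-1 - 2/9)/((-2/9)*(1 - 2/9)) = -(-81)*(-11)/(2*7/9*9) = -(-81)*9*(-11)/(2*7*9) = -9*99/14 = -891/14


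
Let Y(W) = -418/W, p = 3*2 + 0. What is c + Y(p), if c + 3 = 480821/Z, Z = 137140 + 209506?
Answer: -74126365/1039938 ≈ -71.280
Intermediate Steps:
Z = 346646
p = 6 (p = 6 + 0 = 6)
c = -559117/346646 (c = -3 + 480821/346646 = -559117/346646 ≈ -1.6129)
c + Y(p) = -559117/346646 - 418/6 = -559117/346646 - 418*⅙ = -559117/346646 - 209/3 = -74126365/1039938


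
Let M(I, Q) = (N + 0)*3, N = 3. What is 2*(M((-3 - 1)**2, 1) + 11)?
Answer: 40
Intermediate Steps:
M(I, Q) = 9 (M(I, Q) = (3 + 0)*3 = 3*3 = 9)
2*(M((-3 - 1)**2, 1) + 11) = 2*(9 + 11) = 2*20 = 40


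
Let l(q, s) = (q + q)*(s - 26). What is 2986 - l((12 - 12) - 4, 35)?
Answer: 3058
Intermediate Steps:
l(q, s) = 2*q*(-26 + s) (l(q, s) = (2*q)*(-26 + s) = 2*q*(-26 + s))
2986 - l((12 - 12) - 4, 35) = 2986 - 2*((12 - 12) - 4)*(-26 + 35) = 2986 - 2*(0 - 4)*9 = 2986 - 2*(-4)*9 = 2986 - 1*(-72) = 2986 + 72 = 3058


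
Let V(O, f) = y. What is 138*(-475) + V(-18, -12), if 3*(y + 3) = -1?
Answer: -196660/3 ≈ -65553.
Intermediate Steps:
y = -10/3 (y = -3 + (⅓)*(-1) = -3 - ⅓ = -10/3 ≈ -3.3333)
V(O, f) = -10/3
138*(-475) + V(-18, -12) = 138*(-475) - 10/3 = -65550 - 10/3 = -196660/3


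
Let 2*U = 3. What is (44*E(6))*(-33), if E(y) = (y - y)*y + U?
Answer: -2178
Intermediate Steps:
U = 3/2 (U = (1/2)*3 = 3/2 ≈ 1.5000)
E(y) = 3/2 (E(y) = (y - y)*y + 3/2 = 0*y + 3/2 = 0 + 3/2 = 3/2)
(44*E(6))*(-33) = (44*(3/2))*(-33) = 66*(-33) = -2178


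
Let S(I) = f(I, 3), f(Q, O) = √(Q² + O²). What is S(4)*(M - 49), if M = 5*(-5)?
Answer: -370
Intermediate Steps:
M = -25
f(Q, O) = √(O² + Q²)
S(I) = √(9 + I²) (S(I) = √(3² + I²) = √(9 + I²))
S(4)*(M - 49) = √(9 + 4²)*(-25 - 49) = √(9 + 16)*(-74) = √25*(-74) = 5*(-74) = -370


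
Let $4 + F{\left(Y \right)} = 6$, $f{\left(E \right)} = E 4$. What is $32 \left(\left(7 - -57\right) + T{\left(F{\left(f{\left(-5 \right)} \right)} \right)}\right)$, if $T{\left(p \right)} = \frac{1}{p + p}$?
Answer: $2056$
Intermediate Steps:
$f{\left(E \right)} = 4 E$
$F{\left(Y \right)} = 2$ ($F{\left(Y \right)} = -4 + 6 = 2$)
$T{\left(p \right)} = \frac{1}{2 p}$
$32 \left(\left(7 - -57\right) + T{\left(F{\left(f{\left(-5 \right)} \right)} \right)}\right) = 32 \left(\left(7 - -57\right) + \frac{1}{2 \cdot 2}\right) = 32 \left(\left(7 + 57\right) + \frac{1}{2} \cdot \frac{1}{2}\right) = 32 \left(64 + \frac{1}{4}\right) = 32 \cdot \frac{257}{4} = 2056$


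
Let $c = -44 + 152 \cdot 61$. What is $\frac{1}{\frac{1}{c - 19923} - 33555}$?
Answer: $- \frac{10695}{358870726} \approx -2.9802 \cdot 10^{-5}$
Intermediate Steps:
$c = 9228$ ($c = -44 + 9272 = 9228$)
$\frac{1}{\frac{1}{c - 19923} - 33555} = \frac{1}{\frac{1}{9228 - 19923} - 33555} = \frac{1}{\frac{1}{-10695} - 33555} = \frac{1}{- \frac{1}{10695} - 33555} = \frac{1}{- \frac{358870726}{10695}} = - \frac{10695}{358870726}$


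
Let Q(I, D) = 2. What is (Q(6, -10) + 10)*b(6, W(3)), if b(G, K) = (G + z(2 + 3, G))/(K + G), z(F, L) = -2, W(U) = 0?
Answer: 8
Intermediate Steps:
b(G, K) = (-2 + G)/(G + K) (b(G, K) = (G - 2)/(K + G) = (-2 + G)/(G + K))
(Q(6, -10) + 10)*b(6, W(3)) = (2 + 10)*((-2 + 6)/(6 + 0)) = 12*(4/6) = 12*((⅙)*4) = 12*(⅔) = 8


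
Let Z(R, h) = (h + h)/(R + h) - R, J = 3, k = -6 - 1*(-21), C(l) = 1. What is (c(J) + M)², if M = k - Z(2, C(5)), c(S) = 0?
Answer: 2401/9 ≈ 266.78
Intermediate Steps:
k = 15 (k = -6 + 21 = 15)
Z(R, h) = -R + 2*h/(R + h) (Z(R, h) = (2*h)/(R + h) - R = 2*h/(R + h) - R = -R + 2*h/(R + h))
M = 49/3 (M = 15 - (-1*2² + 2*1 - 1*2*1)/(2 + 1) = 15 - (-1*4 + 2 - 2)/3 = 15 - (-4 + 2 - 2)/3 = 15 - (-4)/3 = 15 - 1*(-4/3) = 15 + 4/3 = 49/3 ≈ 16.333)
(c(J) + M)² = (0 + 49/3)² = (49/3)² = 2401/9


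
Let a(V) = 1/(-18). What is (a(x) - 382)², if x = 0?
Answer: 47293129/324 ≈ 1.4597e+5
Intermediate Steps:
a(V) = -1/18
(a(x) - 382)² = (-1/18 - 382)² = (-6877/18)² = 47293129/324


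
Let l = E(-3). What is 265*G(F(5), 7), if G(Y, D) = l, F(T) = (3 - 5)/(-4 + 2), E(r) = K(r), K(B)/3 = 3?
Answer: 2385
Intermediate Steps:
K(B) = 9 (K(B) = 3*3 = 9)
E(r) = 9
F(T) = 1 (F(T) = -2/(-2) = -2*(-½) = 1)
l = 9
G(Y, D) = 9
265*G(F(5), 7) = 265*9 = 2385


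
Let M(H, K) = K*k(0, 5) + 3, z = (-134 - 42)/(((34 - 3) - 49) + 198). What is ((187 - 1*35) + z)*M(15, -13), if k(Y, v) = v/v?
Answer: -13592/9 ≈ -1510.2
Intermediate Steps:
k(Y, v) = 1
z = -44/45 (z = -176/((31 - 49) + 198) = -176/(-18 + 198) = -176/180 = -176*1/180 = -44/45 ≈ -0.97778)
M(H, K) = 3 + K (M(H, K) = K*1 + 3 = K + 3 = 3 + K)
((187 - 1*35) + z)*M(15, -13) = ((187 - 1*35) - 44/45)*(3 - 13) = ((187 - 35) - 44/45)*(-10) = (152 - 44/45)*(-10) = (6796/45)*(-10) = -13592/9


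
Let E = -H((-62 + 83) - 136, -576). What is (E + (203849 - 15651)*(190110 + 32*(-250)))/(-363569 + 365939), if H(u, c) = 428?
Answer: 5712122892/395 ≈ 1.4461e+7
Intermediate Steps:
E = -428 (E = -1*428 = -428)
(E + (203849 - 15651)*(190110 + 32*(-250)))/(-363569 + 365939) = (-428 + (203849 - 15651)*(190110 + 32*(-250)))/(-363569 + 365939) = (-428 + 188198*(190110 - 8000))/2370 = (-428 + 188198*182110)*(1/2370) = (-428 + 34272737780)*(1/2370) = 34272737352*(1/2370) = 5712122892/395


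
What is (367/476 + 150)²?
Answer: 5150502289/226576 ≈ 22732.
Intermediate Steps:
(367/476 + 150)² = (71767/476)² = 5150502289/226576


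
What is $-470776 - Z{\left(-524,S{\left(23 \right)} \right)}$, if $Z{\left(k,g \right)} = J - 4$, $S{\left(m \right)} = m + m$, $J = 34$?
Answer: $-470806$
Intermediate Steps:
$S{\left(m \right)} = 2 m$
$Z{\left(k,g \right)} = 30$ ($Z{\left(k,g \right)} = 34 - 4 = 30$)
$-470776 - Z{\left(-524,S{\left(23 \right)} \right)} = -470776 - 30 = -470806$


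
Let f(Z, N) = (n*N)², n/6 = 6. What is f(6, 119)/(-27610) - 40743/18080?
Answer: -33294093471/49918880 ≈ -666.96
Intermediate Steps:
n = 36 (n = 6*6 = 36)
f(Z, N) = 1296*N² (f(Z, N) = (36*N)² = 1296*N²)
f(6, 119)/(-27610) - 40743/18080 = (1296*119²)/(-27610) - 40743/18080 = (1296*14161)*(-1/27610) - 40743*1/18080 = 18352656*(-1/27610) - 40743/18080 = -9176328/13805 - 40743/18080 = -33294093471/49918880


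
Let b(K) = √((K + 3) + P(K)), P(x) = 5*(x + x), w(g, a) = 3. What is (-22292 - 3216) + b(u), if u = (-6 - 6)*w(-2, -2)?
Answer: -25508 + I*√393 ≈ -25508.0 + 19.824*I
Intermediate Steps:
P(x) = 10*x (P(x) = 5*(2*x) = 10*x)
u = -36 (u = (-6 - 6)*3 = -12*3 = -36)
b(K) = √(3 + 11*K) (b(K) = √((K + 3) + 10*K) = √((3 + K) + 10*K) = √(3 + 11*K))
(-22292 - 3216) + b(u) = (-22292 - 3216) + √(3 + 11*(-36)) = -25508 + √(3 - 396) = -25508 + √(-393) = -25508 + I*√393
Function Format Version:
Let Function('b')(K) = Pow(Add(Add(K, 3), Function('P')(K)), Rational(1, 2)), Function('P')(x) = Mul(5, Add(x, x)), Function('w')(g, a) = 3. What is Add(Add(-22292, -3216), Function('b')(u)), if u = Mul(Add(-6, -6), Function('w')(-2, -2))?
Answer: Add(-25508, Mul(I, Pow(393, Rational(1, 2)))) ≈ Add(-25508., Mul(19.824, I))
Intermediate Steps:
Function('P')(x) = Mul(10, x) (Function('P')(x) = Mul(5, Mul(2, x)) = Mul(10, x))
u = -36 (u = Mul(Add(-6, -6), 3) = Mul(-12, 3) = -36)
Function('b')(K) = Pow(Add(3, Mul(11, K)), Rational(1, 2)) (Function('b')(K) = Pow(Add(Add(K, 3), Mul(10, K)), Rational(1, 2)) = Pow(Add(Add(3, K), Mul(10, K)), Rational(1, 2)) = Pow(Add(3, Mul(11, K)), Rational(1, 2)))
Add(Add(-22292, -3216), Function('b')(u)) = Add(Add(-22292, -3216), Pow(Add(3, Mul(11, -36)), Rational(1, 2))) = Add(-25508, Pow(Add(3, -396), Rational(1, 2))) = Add(-25508, Pow(-393, Rational(1, 2))) = Add(-25508, Mul(I, Pow(393, Rational(1, 2))))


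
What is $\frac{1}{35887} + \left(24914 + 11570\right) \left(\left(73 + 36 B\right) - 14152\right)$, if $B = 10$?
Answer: $- \frac{17962304644451}{35887} \approx -5.0052 \cdot 10^{8}$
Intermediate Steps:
$\frac{1}{35887} + \left(24914 + 11570\right) \left(\left(73 + 36 B\right) - 14152\right) = \frac{1}{35887} + \left(24914 + 11570\right) \left(\left(73 + 36 \cdot 10\right) - 14152\right) = \frac{1}{35887} + 36484 \left(\left(73 + 360\right) - 14152\right) = \frac{1}{35887} + 36484 \left(433 - 14152\right) = \frac{1}{35887} + 36484 \left(-13719\right) = \frac{1}{35887} - 500523996 = - \frac{17962304644451}{35887}$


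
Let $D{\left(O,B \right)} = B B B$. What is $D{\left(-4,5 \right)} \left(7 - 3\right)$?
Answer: $500$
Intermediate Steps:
$D{\left(O,B \right)} = B^{3}$ ($D{\left(O,B \right)} = B^{2} B = B^{3}$)
$D{\left(-4,5 \right)} \left(7 - 3\right) = 5^{3} \left(7 - 3\right) = 125 \cdot 4 = 500$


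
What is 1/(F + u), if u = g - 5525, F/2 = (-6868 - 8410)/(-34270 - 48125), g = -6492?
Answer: -82395/990110159 ≈ -8.3218e-5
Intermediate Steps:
F = 30556/82395 (F = 2*((-6868 - 8410)/(-34270 - 48125)) = 2*(-15278/(-82395)) = 2*(-15278*(-1/82395)) = 2*(15278/82395) = 30556/82395 ≈ 0.37085)
u = -12017 (u = -6492 - 5525 = -12017)
1/(F + u) = 1/(30556/82395 - 12017) = 1/(-990110159/82395) = -82395/990110159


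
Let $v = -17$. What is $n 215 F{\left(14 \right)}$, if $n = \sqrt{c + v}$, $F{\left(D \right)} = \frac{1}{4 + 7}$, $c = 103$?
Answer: $\frac{215 \sqrt{86}}{11} \approx 181.26$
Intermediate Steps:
$F{\left(D \right)} = \frac{1}{11}$
$n = \sqrt{86}$ ($n = \sqrt{103 - 17} = \sqrt{86} \approx 9.2736$)
$n 215 F{\left(14 \right)} = \sqrt{86} \cdot 215 \cdot \frac{1}{11} = 215 \sqrt{86} \cdot \frac{1}{11} = \frac{215 \sqrt{86}}{11}$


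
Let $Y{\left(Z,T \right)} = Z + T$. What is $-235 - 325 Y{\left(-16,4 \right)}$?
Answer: $3665$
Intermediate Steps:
$Y{\left(Z,T \right)} = T + Z$
$-235 - 325 Y{\left(-16,4 \right)} = -235 - 325 \left(4 - 16\right) = -235 - -3900 = -235 + 3900 = 3665$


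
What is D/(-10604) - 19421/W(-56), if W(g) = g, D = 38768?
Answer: 50942319/148456 ≈ 343.15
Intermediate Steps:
D/(-10604) - 19421/W(-56) = 38768/(-10604) - 19421/(-56) = 38768*(-1/10604) - 19421*(-1/56) = -9692/2651 + 19421/56 = 50942319/148456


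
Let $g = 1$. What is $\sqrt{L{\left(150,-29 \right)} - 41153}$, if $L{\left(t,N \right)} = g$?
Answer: $8 i \sqrt{643} \approx 202.86 i$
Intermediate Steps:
$L{\left(t,N \right)} = 1$
$\sqrt{L{\left(150,-29 \right)} - 41153} = \sqrt{1 - 41153} = \sqrt{-41152} = 8 i \sqrt{643}$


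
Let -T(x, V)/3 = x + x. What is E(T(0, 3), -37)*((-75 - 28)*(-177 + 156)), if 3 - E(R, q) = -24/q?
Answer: 188181/37 ≈ 5086.0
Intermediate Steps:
T(x, V) = -6*x (T(x, V) = -3*(x + x) = -6*x)
E(R, q) = 3 + 24/q (E(R, q) = 3 - (-24)/q = 3 + 24/q)
E(T(0, 3), -37)*((-75 - 28)*(-177 + 156)) = (3 + 24/(-37))*((-75 - 28)*(-177 + 156)) = (3 + 24*(-1/37))*(-103*(-21)) = (3 - 24/37)*2163 = (87/37)*2163 = 188181/37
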